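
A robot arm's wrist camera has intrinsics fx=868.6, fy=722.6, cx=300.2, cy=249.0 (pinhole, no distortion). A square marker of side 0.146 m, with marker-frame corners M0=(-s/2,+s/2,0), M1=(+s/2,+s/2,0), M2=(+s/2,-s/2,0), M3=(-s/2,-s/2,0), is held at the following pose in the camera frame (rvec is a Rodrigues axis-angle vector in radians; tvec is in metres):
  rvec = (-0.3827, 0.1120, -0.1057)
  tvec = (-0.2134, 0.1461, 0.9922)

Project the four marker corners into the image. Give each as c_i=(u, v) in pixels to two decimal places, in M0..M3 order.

Intrinsics K: fx=868.6, fy=722.6, cx=300.2, cy=249.0
Marker side s = 0.146 m; corners in marker frame (Z=0):
  M0 = (-0.0730, +0.0730, 0)
  M1 = (+0.0730, +0.0730, 0)
  M2 = (+0.0730, -0.0730, 0)
  M3 = (-0.0730, -0.0730, 0)
rvec = (-0.3827, 0.1120, -0.1057), |rvec| = θ = 0.41252 rad = 23.636°
Rodrigues: sinθ=0.40092, 1−cosθ=0.08389; R = I + sinθ·[k]× + (1−cosθ)·[k]×²:
    [+0.98831 +0.08160 +0.12879]
    [-0.12386 +0.92230 +0.36610]
    [-0.08891 -0.37777 +0.92162]
t = (-0.2134, 0.1461, 0.9922) m
M0: Pc = R·M0+t = (-0.27959, +0.22247, +0.97111); u = 868.6·(-0.27959)/0.97111 + 300.2 = 50.1243, v = 722.6·(+0.22247)/0.97111 + 249.0 = 414.5381
M1: Pc = R·M1+t = (-0.13530, +0.20439, +0.95813); u = 868.6·(-0.13530)/0.95813 + 300.2 = 177.5460, v = 722.6·(+0.20439)/0.95813 + 249.0 = 403.1430
M2: Pc = R·M2+t = (-0.14721, +0.06973, +1.01329); u = 868.6·(-0.14721)/1.01329 + 300.2 = 174.0100, v = 722.6·(+0.06973)/1.01329 + 249.0 = 298.7268
M3: Pc = R·M3+t = (-0.29150, +0.08781, +1.02627); u = 868.6·(-0.29150)/1.02627 + 300.2 = 53.4811, v = 722.6·(+0.08781)/1.02627 + 249.0 = 310.8302

c0=(50.12, 414.54) c1=(177.55, 403.14) c2=(174.01, 298.73) c3=(53.48, 310.83)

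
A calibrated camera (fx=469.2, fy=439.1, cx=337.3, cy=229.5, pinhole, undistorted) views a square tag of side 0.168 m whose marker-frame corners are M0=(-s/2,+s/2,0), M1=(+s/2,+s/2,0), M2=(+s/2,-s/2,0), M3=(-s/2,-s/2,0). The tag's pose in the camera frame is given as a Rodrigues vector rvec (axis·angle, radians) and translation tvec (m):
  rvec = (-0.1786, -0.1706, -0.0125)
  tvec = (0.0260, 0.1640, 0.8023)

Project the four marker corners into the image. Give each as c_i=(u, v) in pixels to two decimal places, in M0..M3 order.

Intrinsics K: fx=469.2, fy=439.1, cx=337.3, cy=229.5
Marker side s = 0.168 m; corners in marker frame (Z=0):
  M0 = (-0.0840, +0.0840, 0)
  M1 = (+0.0840, +0.0840, 0)
  M2 = (+0.0840, -0.0840, 0)
  M3 = (-0.0840, -0.0840, 0)
rvec = (-0.1786, -0.1706, -0.0125), |rvec| = θ = 0.24730 rad = 14.169°
Rodrigues: sinθ=0.24479, 1−cosθ=0.03042; R = I + sinθ·[k]× + (1−cosθ)·[k]×²:
    [+0.98544 +0.02753 -0.16776]
    [+0.00278 +0.98405 +0.17785]
    [+0.16998 -0.17572 +0.96965]
t = (0.0260, 0.1640, 0.8023) m
M0: Pc = R·M0+t = (-0.05446, +0.24643, +0.77326); u = 469.2·(-0.05446)/0.77326 + 337.3 = 304.2518, v = 439.1·(+0.24643)/0.77326 + 229.5 = 369.4346
M1: Pc = R·M1+t = (+0.11109, +0.24689, +0.80182); u = 469.2·(+0.11109)/0.80182 + 337.3 = 402.3065, v = 439.1·(+0.24689)/0.80182 + 229.5 = 364.7071
M2: Pc = R·M2+t = (+0.10646, +0.08157, +0.83134); u = 469.2·(+0.10646)/0.83134 + 337.3 = 397.3877, v = 439.1·(+0.08157)/0.83134 + 229.5 = 272.5857
M3: Pc = R·M3+t = (-0.05909, +0.08111, +0.80278); u = 469.2·(-0.05909)/0.80278 + 337.3 = 302.7639, v = 439.1·(+0.08111)/0.80278 + 229.5 = 273.8625

c0=(304.25, 369.43) c1=(402.31, 364.71) c2=(397.39, 272.59) c3=(302.76, 273.86)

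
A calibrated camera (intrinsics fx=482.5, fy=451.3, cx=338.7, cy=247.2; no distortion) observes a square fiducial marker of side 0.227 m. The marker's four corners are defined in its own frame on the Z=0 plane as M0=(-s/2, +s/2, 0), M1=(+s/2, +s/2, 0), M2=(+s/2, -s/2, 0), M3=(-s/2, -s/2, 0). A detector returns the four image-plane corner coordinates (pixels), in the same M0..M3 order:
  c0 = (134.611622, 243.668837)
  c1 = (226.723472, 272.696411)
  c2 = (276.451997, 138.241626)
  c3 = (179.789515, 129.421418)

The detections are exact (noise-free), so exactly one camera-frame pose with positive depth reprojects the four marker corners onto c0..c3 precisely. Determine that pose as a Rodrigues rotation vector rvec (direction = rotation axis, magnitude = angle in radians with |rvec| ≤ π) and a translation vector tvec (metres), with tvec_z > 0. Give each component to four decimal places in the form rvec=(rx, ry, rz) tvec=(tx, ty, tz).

Intrinsics K: fx=482.5, fy=451.3, cx=338.7, cy=247.2
Marker side s = 0.227 m; corners in marker frame (Z=0):
  M0 = (-0.1135, +0.1135, 0)
  M1 = (+0.1135, +0.1135, 0)
  M2 = (+0.1135, -0.1135, 0)
  M3 = (-0.1135, -0.1135, 0)
Detected image corners:
  c0 = (134.611622, 243.668837) px
  c1 = (226.723472, 272.696411) px
  c2 = (276.451997, 138.241626) px
  c3 = (179.789515, 129.421418) px
Planar DLT: solve 8×8 A·h = b for H (H[2,2]=1):
  H  [+273.90106 -236.26254 +201.04033]
  H  [-53.55527 +517.43213 +194.29366]
  H  [-0.69502 -0.13703 +1.00000]
B = K⁻¹H; ‖b₁‖=1.290695, ‖b₂‖=1.290695; λ = 2/(‖b₁‖+‖b₂‖) = 0.774776, sign → tz>0 ⇒ λ=+0.774776
r₁ = λ·B[:,0] = (+0.81782,+0.20301,-0.53848); r₂ = λ·B[:,1] = (-0.30485,+0.94646,-0.10617)
r₃ = r₁×r₂ = (+0.48810,+0.25098,+0.83592); SVD([r₁ r₂ r₃]) → R = UVᵀ:
  R  [+0.81782 -0.30485 +0.48810]
  R  [+0.20301 +0.94646 +0.25098]
  R  [-0.53848 -0.10617 +0.83592]
t = (-0.22105, -0.09083, +0.77478) m
tr R = 2.600201; θ = arccos((tr R − 1)/2) = 0.643334 rad = 36.860°
axis k = ((R−Rᵀ)₃₂, (R−Rᵀ)₁₃, (R−Rᵀ)₂₁) / (2 sinθ) = (-0.297693, +0.855677, +0.423316)
rvec = θ·k = (-0.191516, +0.550486, +0.272333)

rvec=(-0.1915, 0.5505, 0.2723) tvec=(-0.2210, -0.0908, 0.7748)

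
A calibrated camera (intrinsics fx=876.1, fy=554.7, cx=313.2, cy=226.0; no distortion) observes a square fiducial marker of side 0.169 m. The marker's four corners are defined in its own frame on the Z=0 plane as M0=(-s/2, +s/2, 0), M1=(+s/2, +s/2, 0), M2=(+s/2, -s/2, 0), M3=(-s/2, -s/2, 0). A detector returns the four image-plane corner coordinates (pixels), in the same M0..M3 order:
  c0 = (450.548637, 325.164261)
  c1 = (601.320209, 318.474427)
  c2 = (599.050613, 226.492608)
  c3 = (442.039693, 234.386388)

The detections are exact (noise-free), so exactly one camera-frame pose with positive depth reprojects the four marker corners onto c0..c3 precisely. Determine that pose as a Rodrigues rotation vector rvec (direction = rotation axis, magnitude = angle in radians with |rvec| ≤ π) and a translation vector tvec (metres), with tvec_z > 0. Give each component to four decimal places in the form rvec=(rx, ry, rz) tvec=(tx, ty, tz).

rvec=(0.2396, 0.0471, -0.0871) tvec=(0.2324, 0.0894, 0.9710)

Intrinsics K: fx=876.1, fy=554.7, cx=313.2, cy=226.0
Marker side s = 0.169 m; corners in marker frame (Z=0):
  M0 = (-0.0845, +0.0845, 0)
  M1 = (+0.0845, +0.0845, 0)
  M2 = (+0.0845, -0.0845, 0)
  M3 = (-0.0845, -0.0845, 0)
Detected image corners:
  c0 = (450.548637, 325.164261) px
  c1 = (601.320209, 318.474427) px
  c2 = (599.050613, 226.492608) px
  c3 = (442.039693, 234.386388) px
Planar DLT: solve 8×8 A·h = b for H (H[2,2]=1):
  H  [+879.53253 +158.58303 +522.91353]
  H  [-59.26955 +607.50338 +277.08164]
  H  [-0.05865 +0.24196 +1.00000]
B = K⁻¹H; ‖b₁‖=1.029909, ‖b₂‖=1.029909; λ = 2/(‖b₁‖+‖b₂‖) = 0.970960, sign → tz>0 ⇒ λ=+0.970960
r₁ = λ·B[:,0] = (+0.99512,-0.08054,-0.05695); r₂ = λ·B[:,1] = (+0.09177,+0.96767,+0.23493)
r₃ = r₁×r₂ = (+0.03619,-0.23901,+0.97034); SVD([r₁ r₂ r₃]) → R = UVᵀ:
  R  [+0.99512 +0.09177 +0.03619]
  R  [-0.08054 +0.96767 -0.23901]
  R  [-0.05695 +0.23493 +0.97034]
t = (+0.23242, +0.08941, +0.97096) m
tr R = 2.933135; θ = arccos((tr R − 1)/2) = 0.259308 rad = 14.857°
axis k = ((R−Rᵀ)₃₂, (R−Rᵀ)₁₃, (R−Rᵀ)₂₁) / (2 sinθ) = (+0.924185, +0.181610, -0.336005)
rvec = θ·k = (+0.239649, +0.047093, -0.087129)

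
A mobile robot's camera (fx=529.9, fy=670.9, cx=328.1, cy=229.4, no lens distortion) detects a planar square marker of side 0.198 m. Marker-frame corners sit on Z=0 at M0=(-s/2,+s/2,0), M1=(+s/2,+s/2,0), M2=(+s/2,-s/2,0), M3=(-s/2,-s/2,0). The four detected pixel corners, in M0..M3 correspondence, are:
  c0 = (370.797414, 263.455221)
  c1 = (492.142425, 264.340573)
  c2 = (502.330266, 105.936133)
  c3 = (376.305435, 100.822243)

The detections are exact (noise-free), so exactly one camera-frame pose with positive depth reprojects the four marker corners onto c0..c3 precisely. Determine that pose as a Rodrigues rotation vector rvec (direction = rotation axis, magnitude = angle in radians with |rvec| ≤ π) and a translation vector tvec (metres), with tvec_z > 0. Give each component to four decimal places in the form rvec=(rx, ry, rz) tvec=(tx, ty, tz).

Intrinsics K: fx=529.9, fy=670.9, cx=328.1, cy=229.4
Marker side s = 0.198 m; corners in marker frame (Z=0):
  M0 = (-0.0990, +0.0990, 0)
  M1 = (+0.0990, +0.0990, 0)
  M2 = (+0.0990, -0.0990, 0)
  M3 = (-0.0990, -0.0990, 0)
Detected image corners:
  c0 = (370.797414, 263.455221) px
  c1 = (492.142425, 264.340573) px
  c2 = (502.330266, 105.936133) px
  c3 = (376.305435, 100.822243) px
Planar DLT: solve 8×8 A·h = b for H (H[2,2]=1):
  H  [+680.74369 +46.98652 +436.10822]
  H  [+38.68722 +847.16293 +185.24131]
  H  [+0.12932 +0.19930 +1.00000]
B = K⁻¹H; ‖b₁‖=1.211589, ‖b₂‖=1.211589; λ = 2/(‖b₁‖+‖b₂‖) = 0.825363, sign → tz>0 ⇒ λ=+0.825363
r₁ = λ·B[:,0] = (+0.99423,+0.01110,+0.10674); r₂ = λ·B[:,1] = (-0.02867,+0.98596,+0.16449)
r₃ = r₁×r₂ = (-0.10341,-0.16660,+0.98059); SVD([r₁ r₂ r₃]) → R = UVᵀ:
  R  [+0.99423 -0.02867 -0.10341]
  R  [+0.01110 +0.98596 -0.16660]
  R  [+0.10674 +0.16449 +0.98059]
t = (+0.16823, -0.05433, +0.82536) m
tr R = 2.960773; θ = arccos((tr R − 1)/2) = 0.198384 rad = 11.367°
axis k = ((R−Rᵀ)₃₂, (R−Rᵀ)₁₃, (R−Rᵀ)₂₁) / (2 sinθ) = (+0.839989, -0.533144, +0.100878)
rvec = θ·k = (+0.166640, -0.105767, +0.020013)

rvec=(0.1666, -0.1058, 0.0200) tvec=(0.1682, -0.0543, 0.8254)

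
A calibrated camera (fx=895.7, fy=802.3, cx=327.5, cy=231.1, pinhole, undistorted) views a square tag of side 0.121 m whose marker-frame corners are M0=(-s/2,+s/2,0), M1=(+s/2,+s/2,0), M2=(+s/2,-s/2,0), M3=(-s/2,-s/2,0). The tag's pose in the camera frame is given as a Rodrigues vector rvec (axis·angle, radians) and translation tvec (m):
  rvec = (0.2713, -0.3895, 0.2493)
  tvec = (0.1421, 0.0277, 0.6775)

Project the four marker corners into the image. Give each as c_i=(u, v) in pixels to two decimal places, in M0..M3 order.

c0=(422.24, 318.99) c1=(551.57, 338.24) c2=(605.34, 210.68) c3=(474.96, 180.93)

Intrinsics K: fx=895.7, fy=802.3, cx=327.5, cy=231.1
Marker side s = 0.121 m; corners in marker frame (Z=0):
  M0 = (-0.0605, +0.0605, 0)
  M1 = (+0.0605, +0.0605, 0)
  M2 = (+0.0605, -0.0605, 0)
  M3 = (-0.0605, -0.0605, 0)
rvec = (0.2713, -0.3895, 0.2493), |rvec| = θ = 0.53616 rad = 30.720°
Rodrigues: sinθ=0.51084, 1−cosθ=0.14032; R = I + sinθ·[k]× + (1−cosθ)·[k]×²:
    [+0.89561 -0.28911 -0.33809]
    [+0.18594 +0.93373 -0.30589]
    [+0.40412 +0.21109 +0.89002]
t = (0.1421, 0.0277, 0.6775) m
M0: Pc = R·M0+t = (+0.07042, +0.07294, +0.66582); u = 895.7·(+0.07042)/0.66582 + 327.5 = 422.2392, v = 802.3·(+0.07294)/0.66582 + 231.1 = 318.9926
M1: Pc = R·M1+t = (+0.17879, +0.09544, +0.71472); u = 895.7·(+0.17879)/0.71472 + 327.5 = 551.5668, v = 802.3·(+0.09544)/0.71472 + 231.1 = 338.2355
M2: Pc = R·M2+t = (+0.21378, -0.01754, +0.68918); u = 895.7·(+0.21378)/0.68918 + 327.5 = 605.3359, v = 802.3·(-0.01754)/0.68918 + 231.1 = 210.6795
M3: Pc = R·M3+t = (+0.10541, -0.04004, +0.64028); u = 895.7·(+0.10541)/0.64028 + 327.5 = 474.9557, v = 802.3·(-0.04004)/0.64028 + 231.1 = 180.9274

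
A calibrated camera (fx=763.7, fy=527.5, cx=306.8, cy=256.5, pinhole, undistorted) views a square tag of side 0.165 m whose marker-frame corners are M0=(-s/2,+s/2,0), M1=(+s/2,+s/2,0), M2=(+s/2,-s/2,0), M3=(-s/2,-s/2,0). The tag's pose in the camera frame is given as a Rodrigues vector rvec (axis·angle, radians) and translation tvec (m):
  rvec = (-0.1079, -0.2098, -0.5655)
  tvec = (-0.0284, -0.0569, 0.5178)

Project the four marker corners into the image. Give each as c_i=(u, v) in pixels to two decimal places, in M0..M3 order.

Intrinsics K: fx=763.7, fy=527.5, cx=306.8, cy=256.5
Marker side s = 0.165 m; corners in marker frame (Z=0):
  M0 = (-0.0825, +0.0825, 0)
  M1 = (+0.0825, +0.0825, 0)
  M2 = (+0.0825, -0.0825, 0)
  M3 = (-0.0825, -0.0825, 0)
rvec = (-0.1079, -0.2098, -0.5655), |rvec| = θ = 0.61274 rad = 35.107°
Rodrigues: sinθ=0.57511, 1−cosθ=0.18192; R = I + sinθ·[k]× + (1−cosθ)·[k]×²:
    [+0.82372 +0.54174 -0.16735]
    [-0.51980 +0.83940 +0.15876]
    [+0.22648 -0.04379 +0.97303]
t = (-0.0284, -0.0569, 0.5178) m
M0: Pc = R·M0+t = (-0.05166, +0.05523, +0.49550); u = 763.7·(-0.05166)/0.49550 + 306.8 = 227.1737, v = 527.5·(+0.05523)/0.49550 + 256.5 = 315.3014
M1: Pc = R·M1+t = (+0.08425, -0.03053, +0.53287); u = 763.7·(+0.08425)/0.53287 + 306.8 = 427.5456, v = 527.5·(-0.03053)/0.53287 + 256.5 = 226.2749
M2: Pc = R·M2+t = (-0.00514, -0.16903, +0.54010); u = 763.7·(-0.00514)/0.54010 + 306.8 = 299.5363, v = 527.5·(-0.16903)/0.54010 + 256.5 = 91.4079
M3: Pc = R·M3+t = (-0.14105, -0.08327, +0.50273); u = 763.7·(-0.14105)/0.50273 + 306.8 = 92.5286, v = 527.5·(-0.08327)/0.50273 + 256.5 = 169.1299

c0=(227.17, 315.30) c1=(427.55, 226.27) c2=(299.54, 91.41) c3=(92.53, 169.13)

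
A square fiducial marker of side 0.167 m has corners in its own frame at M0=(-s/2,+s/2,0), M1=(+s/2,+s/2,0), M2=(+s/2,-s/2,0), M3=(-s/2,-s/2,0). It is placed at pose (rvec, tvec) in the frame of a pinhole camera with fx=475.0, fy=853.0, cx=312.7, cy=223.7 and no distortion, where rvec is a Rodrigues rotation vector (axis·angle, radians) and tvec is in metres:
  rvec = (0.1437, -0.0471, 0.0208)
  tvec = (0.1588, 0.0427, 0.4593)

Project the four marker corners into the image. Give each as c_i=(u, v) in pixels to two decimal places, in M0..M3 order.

Intrinsics K: fx=475.0, fy=853.0, cx=312.7, cy=223.7
Marker side s = 0.167 m; corners in marker frame (Z=0):
  M0 = (-0.0835, +0.0835, 0)
  M1 = (+0.0835, +0.0835, 0)
  M2 = (+0.0835, -0.0835, 0)
  M3 = (-0.0835, -0.0835, 0)
rvec = (0.1437, -0.0471, 0.0208), |rvec| = θ = 0.15265 rad = 8.746°
Rodrigues: sinθ=0.15205, 1−cosθ=0.01163; R = I + sinθ·[k]× + (1−cosθ)·[k]×²:
    [+0.99868 -0.02410 -0.04543]
    [+0.01734 +0.98948 -0.14363]
    [+0.04841 +0.14265 +0.98859]
t = (0.1588, 0.0427, 0.4593) m
M0: Pc = R·M0+t = (+0.07340, +0.12387, +0.46717); u = 475.0·(+0.07340)/0.46717 + 312.7 = 387.3287, v = 853.0·(+0.12387)/0.46717 + 223.7 = 449.8794
M1: Pc = R·M1+t = (+0.24018, +0.12677, +0.47525); u = 475.0·(+0.24018)/0.47525 + 312.7 = 552.7492, v = 853.0·(+0.12677)/0.47525 + 223.7 = 451.2299
M2: Pc = R·M2+t = (+0.24420, -0.03847, +0.45143); u = 475.0·(+0.24420)/0.45143 + 312.7 = 569.6515, v = 853.0·(-0.03847)/0.45143 + 223.7 = 151.0025
M3: Pc = R·M3+t = (+0.07742, -0.04137, +0.44335); u = 475.0·(+0.07742)/0.44335 + 312.7 = 395.6503, v = 853.0·(-0.04137)/0.44335 + 223.7 = 144.1048

c0=(387.33, 449.88) c1=(552.75, 451.23) c2=(569.65, 151.00) c3=(395.65, 144.10)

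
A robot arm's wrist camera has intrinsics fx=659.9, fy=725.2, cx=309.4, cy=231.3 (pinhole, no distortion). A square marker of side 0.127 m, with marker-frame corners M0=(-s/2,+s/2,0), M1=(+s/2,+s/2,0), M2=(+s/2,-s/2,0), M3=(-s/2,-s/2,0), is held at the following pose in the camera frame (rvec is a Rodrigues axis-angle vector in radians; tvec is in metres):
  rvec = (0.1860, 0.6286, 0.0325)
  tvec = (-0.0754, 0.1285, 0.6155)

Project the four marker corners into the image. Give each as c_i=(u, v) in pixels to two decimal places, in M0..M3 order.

c0=(185.07, 433.79) c1=(284.39, 472.64) c2=(279.49, 322.87) c3=(177.15, 299.87)

Intrinsics K: fx=659.9, fy=725.2, cx=309.4, cy=231.3
Marker side s = 0.127 m; corners in marker frame (Z=0):
  M0 = (-0.0635, +0.0635, 0)
  M1 = (+0.0635, +0.0635, 0)
  M2 = (+0.0635, -0.0635, 0)
  M3 = (-0.0635, -0.0635, 0)
rvec = (0.1860, 0.6286, 0.0325), |rvec| = θ = 0.65635 rad = 37.606°
Rodrigues: sinθ=0.61023, 1−cosθ=0.20777; R = I + sinθ·[k]× + (1−cosθ)·[k]×²:
    [+0.80891 +0.02617 +0.58735]
    [+0.08661 +0.98280 -0.16308]
    [-0.58151 +0.18278 +0.79274]
t = (-0.0754, 0.1285, 0.6155) m
M0: Pc = R·M0+t = (-0.12510, +0.18541, +0.66403); u = 659.9·(-0.12510)/0.66403 + 309.4 = 185.0748, v = 725.2·(+0.18541)/0.66403 + 231.3 = 433.7874
M1: Pc = R·M1+t = (-0.02237, +0.19641, +0.59018); u = 659.9·(-0.02237)/0.59018 + 309.4 = 284.3852, v = 725.2·(+0.19641)/0.59018 + 231.3 = 472.6411
M2: Pc = R·M2+t = (-0.02570, +0.07159, +0.56697); u = 659.9·(-0.02570)/0.56697 + 309.4 = 279.4920, v = 725.2·(+0.07159)/0.56697 + 231.3 = 322.8717
M3: Pc = R·M3+t = (-0.12843, +0.06059, +0.64082); u = 659.9·(-0.12843)/0.64082 + 309.4 = 177.1479, v = 725.2·(+0.06059)/0.64082 + 231.3 = 299.8709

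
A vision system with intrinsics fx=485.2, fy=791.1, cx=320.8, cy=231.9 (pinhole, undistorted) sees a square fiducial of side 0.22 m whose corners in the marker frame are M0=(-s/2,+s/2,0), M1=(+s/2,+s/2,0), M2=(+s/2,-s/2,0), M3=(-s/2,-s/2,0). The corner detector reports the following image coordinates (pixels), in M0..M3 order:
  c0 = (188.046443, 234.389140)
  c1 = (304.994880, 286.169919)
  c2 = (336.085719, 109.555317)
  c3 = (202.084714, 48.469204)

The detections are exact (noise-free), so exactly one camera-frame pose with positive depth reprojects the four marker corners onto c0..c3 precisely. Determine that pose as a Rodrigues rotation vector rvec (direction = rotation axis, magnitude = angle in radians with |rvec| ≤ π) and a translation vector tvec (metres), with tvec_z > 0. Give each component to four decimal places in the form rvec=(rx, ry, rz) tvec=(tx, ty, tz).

Intrinsics K: fx=485.2, fy=791.1, cx=320.8, cy=231.9
Marker side s = 0.22 m; corners in marker frame (Z=0):
  M0 = (-0.1100, +0.1100, 0)
  M1 = (+0.1100, +0.1100, 0)
  M2 = (+0.1100, -0.1100, 0)
  M3 = (-0.1100, -0.1100, 0)
Detected image corners:
  c0 = (188.046443, 234.389140) px
  c1 = (304.994880, 286.169919) px
  c2 = (336.085719, 109.555317) px
  c3 = (202.084714, 48.469204) px
Planar DLT: solve 8×8 A·h = b for H (H[2,2]=1):
  H  [+577.69042 +58.32619 +257.29568]
  H  [+261.65206 +929.83512 +175.99486]
  H  [+0.03884 +0.62473 +1.00000]
B = K⁻¹H; ‖b₁‖=1.208547, ‖b₂‖=1.208547; λ = 2/(‖b₁‖+‖b₂‖) = 0.827440, sign → tz>0 ⇒ λ=+0.827440
r₁ = λ·B[:,0] = (+0.96392,+0.26425,+0.03214); r₂ = λ·B[:,1] = (-0.24231,+0.82102,+0.51693)
r₃ = r₁×r₂ = (+0.11021,-0.50607,+0.85542); SVD([r₁ r₂ r₃]) → R = UVᵀ:
  R  [+0.96392 -0.24231 +0.11021]
  R  [+0.26425 +0.82102 -0.50607]
  R  [+0.03214 +0.51693 +0.85542]
t = (-0.10830, -0.05847, +0.82744) m
tr R = 2.640361; θ = arccos((tr R − 1)/2) = 0.609070 rad = 34.897°
axis k = ((R−Rᵀ)₃₂, (R−Rᵀ)₁₃, (R−Rᵀ)₂₁) / (2 sinθ) = (+0.894062, +0.068229, +0.442717)
rvec = θ·k = (+0.544546, +0.041556, +0.269645)

rvec=(0.5445, 0.0416, 0.2696) tvec=(-0.1083, -0.0585, 0.8274)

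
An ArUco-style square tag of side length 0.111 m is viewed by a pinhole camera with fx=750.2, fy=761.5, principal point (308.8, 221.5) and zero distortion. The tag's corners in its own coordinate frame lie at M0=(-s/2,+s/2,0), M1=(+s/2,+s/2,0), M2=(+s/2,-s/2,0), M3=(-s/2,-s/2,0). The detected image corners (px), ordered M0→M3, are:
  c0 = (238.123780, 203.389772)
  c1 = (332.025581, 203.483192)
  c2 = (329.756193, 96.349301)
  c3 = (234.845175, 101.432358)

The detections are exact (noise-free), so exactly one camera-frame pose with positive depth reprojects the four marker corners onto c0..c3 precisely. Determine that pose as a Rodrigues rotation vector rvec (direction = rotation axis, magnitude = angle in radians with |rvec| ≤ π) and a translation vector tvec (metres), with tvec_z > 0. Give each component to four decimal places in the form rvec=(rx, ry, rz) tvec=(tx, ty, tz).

Intrinsics K: fx=750.2, fy=761.5, cx=308.8, cy=221.5
Marker side s = 0.111 m; corners in marker frame (Z=0):
  M0 = (-0.0555, +0.0555, 0)
  M1 = (+0.0555, +0.0555, 0)
  M2 = (+0.0555, -0.0555, 0)
  M3 = (-0.0555, -0.0555, 0)
Detected image corners:
  c0 = (238.123780, 203.389772) px
  c1 = (332.025581, 203.483192) px
  c2 = (329.756193, 96.349301) px
  c3 = (234.845175, 101.432358) px
Planar DLT: solve 8×8 A·h = b for H (H[2,2]=1):
  H  [+724.67556 +56.12070 +282.53432]
  H  [-89.36986 +957.80677 +151.51156]
  H  [-0.44346 +0.10934 +1.00000]
B = K⁻¹H; ‖b₁‖=1.231213, ‖b₂‖=1.231213; λ = 2/(‖b₁‖+‖b₂‖) = 0.812207, sign → tz>0 ⇒ λ=+0.812207
r₁ = λ·B[:,0] = (+0.93283,+0.00945,-0.36018); r₂ = λ·B[:,1] = (+0.02421,+0.99575,+0.08881)
r₃ = r₁×r₂ = (+0.35949,-0.09156,+0.92864); SVD([r₁ r₂ r₃]) → R = UVᵀ:
  R  [+0.93283 +0.02421 +0.35949]
  R  [+0.00945 +0.99575 -0.09156]
  R  [-0.36018 +0.08881 +0.92864]
t = (-0.02844, -0.07465, +0.81221) m
tr R = 2.857233; θ = arccos((tr R − 1)/2) = 0.380130 rad = 21.780°
axis k = ((R−Rᵀ)₃₂, (R−Rᵀ)₁₃, (R−Rᵀ)₂₁) / (2 sinθ) = (+0.243051, +0.969810, -0.019887)
rvec = θ·k = (+0.092391, +0.368653, -0.007560)

rvec=(0.0924, 0.3687, -0.0076) tvec=(-0.0284, -0.0746, 0.8122)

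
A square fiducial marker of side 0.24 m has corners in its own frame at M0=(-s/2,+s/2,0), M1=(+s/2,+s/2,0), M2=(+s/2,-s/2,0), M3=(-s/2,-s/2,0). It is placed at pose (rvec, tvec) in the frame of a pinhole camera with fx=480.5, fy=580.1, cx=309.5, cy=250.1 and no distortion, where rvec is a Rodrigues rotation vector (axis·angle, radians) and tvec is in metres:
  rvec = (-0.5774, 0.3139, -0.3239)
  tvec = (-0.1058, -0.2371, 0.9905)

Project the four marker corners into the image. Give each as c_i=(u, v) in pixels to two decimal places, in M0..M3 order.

Intrinsics K: fx=480.5, fy=580.1, cx=309.5, cy=250.1
Marker side s = 0.24 m; corners in marker frame (Z=0):
  M0 = (-0.1200, +0.1200, 0)
  M1 = (+0.1200, +0.1200, 0)
  M2 = (+0.1200, -0.1200, 0)
  M3 = (-0.1200, -0.1200, 0)
rvec = (-0.5774, 0.3139, -0.3239), |rvec| = θ = 0.73269 rad = 41.980°
Rodrigues: sinθ=0.66887, 1−cosθ=0.25662; R = I + sinθ·[k]× + (1−cosθ)·[k]×²:
    [+0.90275 +0.20905 +0.37596]
    [-0.38233 +0.79048 +0.47851]
    [-0.19716 -0.57571 +0.79353]
t = (-0.1058, -0.2371, 0.9905) m
M0: Pc = R·M0+t = (-0.18904, -0.09636, +0.94507); u = 480.5·(-0.18904)/0.94507 + 309.5 = 213.3851, v = 580.1·(-0.09636)/0.94507 + 250.1 = 190.9510
M1: Pc = R·M1+t = (+0.02762, -0.18812, +0.89776); u = 480.5·(+0.02762)/0.89776 + 309.5 = 324.2804, v = 580.1·(-0.18812)/0.89776 + 250.1 = 128.5419
M2: Pc = R·M2+t = (-0.02256, -0.37784, +1.03593); u = 480.5·(-0.02256)/1.03593 + 309.5 = 299.0377, v = 580.1·(-0.37784)/1.03593 + 250.1 = 38.5181
M3: Pc = R·M3+t = (-0.23922, -0.28608, +1.08324); u = 480.5·(-0.23922)/1.08324 + 309.5 = 203.3900, v = 580.1·(-0.28608)/1.08324 + 250.1 = 96.8992

c0=(213.39, 190.95) c1=(324.28, 128.54) c2=(299.04, 38.52) c3=(203.39, 96.90)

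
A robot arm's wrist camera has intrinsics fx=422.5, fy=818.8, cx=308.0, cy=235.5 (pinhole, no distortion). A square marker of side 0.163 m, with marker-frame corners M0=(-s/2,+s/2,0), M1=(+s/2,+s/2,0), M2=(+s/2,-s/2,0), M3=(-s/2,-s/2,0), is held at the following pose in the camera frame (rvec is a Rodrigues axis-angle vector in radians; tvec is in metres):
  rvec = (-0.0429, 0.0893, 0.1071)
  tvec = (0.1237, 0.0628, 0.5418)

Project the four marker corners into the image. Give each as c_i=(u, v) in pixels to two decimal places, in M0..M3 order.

Intrinsics K: fx=422.5, fy=818.8, cx=308.0, cy=235.5
Marker side s = 0.163 m; corners in marker frame (Z=0):
  M0 = (-0.0815, +0.0815, 0)
  M1 = (+0.0815, +0.0815, 0)
  M2 = (+0.0815, -0.0815, 0)
  M3 = (-0.0815, -0.0815, 0)
rvec = (-0.0429, 0.0893, 0.1071), |rvec| = θ = 0.14589 rad = 8.359°
Rodrigues: sinθ=0.14538, 1−cosθ=0.01062; R = I + sinθ·[k]× + (1−cosθ)·[k]×²:
    [+0.99029 -0.10863 +0.08669]
    [+0.10481 +0.99336 +0.04752]
    [-0.09128 -0.03797 +0.99510]
t = (0.1237, 0.0628, 0.5418) m
M0: Pc = R·M0+t = (+0.03414, +0.13522, +0.54614); u = 422.5·(+0.03414)/0.54614 + 308.0 = 334.4089, v = 818.8·(+0.13522)/0.54614 + 235.5 = 438.2219
M1: Pc = R·M1+t = (+0.19556, +0.15230, +0.53127); u = 422.5·(+0.19556)/0.53127 + 308.0 = 463.5194, v = 818.8·(+0.15230)/0.53127 + 235.5 = 470.2291
M2: Pc = R·M2+t = (+0.21326, -0.00962, +0.53746); u = 422.5·(+0.21326)/0.53746 + 308.0 = 475.6481, v = 818.8·(-0.00962)/0.53746 + 235.5 = 220.8493
M3: Pc = R·M3+t = (+0.05184, -0.02670, +0.55233); u = 422.5·(+0.05184)/0.55233 + 308.0 = 347.6577, v = 818.8·(-0.02670)/0.55233 + 235.5 = 195.9183

c0=(334.41, 438.22) c1=(463.52, 470.23) c2=(475.65, 220.85) c3=(347.66, 195.92)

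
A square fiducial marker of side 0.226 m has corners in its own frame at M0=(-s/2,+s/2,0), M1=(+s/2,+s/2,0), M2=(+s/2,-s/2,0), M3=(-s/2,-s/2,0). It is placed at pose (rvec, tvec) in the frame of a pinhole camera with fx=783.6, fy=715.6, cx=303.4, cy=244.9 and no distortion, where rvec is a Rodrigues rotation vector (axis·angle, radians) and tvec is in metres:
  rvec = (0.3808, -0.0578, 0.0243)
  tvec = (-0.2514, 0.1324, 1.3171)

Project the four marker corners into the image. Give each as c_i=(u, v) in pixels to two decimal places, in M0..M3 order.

Intrinsics K: fx=783.6, fy=715.6, cx=303.4, cy=244.9
Marker side s = 0.226 m; corners in marker frame (Z=0):
  M0 = (-0.1130, +0.1130, 0)
  M1 = (+0.1130, +0.1130, 0)
  M2 = (+0.1130, -0.1130, 0)
  M3 = (-0.1130, -0.1130, 0)
rvec = (0.3808, -0.0578, 0.0243), |rvec| = θ = 0.38593 rad = 22.112°
Rodrigues: sinθ=0.37642, 1−cosθ=0.07355; R = I + sinθ·[k]× + (1−cosθ)·[k]×²:
    [+0.99806 -0.03457 -0.05181]
    [+0.01283 +0.92810 -0.37211]
    [+0.06095 +0.37072 +0.92674]
t = (-0.2514, 0.1324, 1.3171) m
M0: Pc = R·M0+t = (-0.36809, +0.23583, +1.35210); u = 783.6·(-0.36809)/1.35210 + 303.4 = 90.0785, v = 715.6·(+0.23583)/1.35210 + 244.9 = 369.7102
M1: Pc = R·M1+t = (-0.14253, +0.23873, +1.36588); u = 783.6·(-0.14253)/1.36588 + 303.4 = 221.6334, v = 715.6·(+0.23873)/1.36588 + 244.9 = 369.9710
M2: Pc = R·M2+t = (-0.13471, +0.02897, +1.28210); u = 783.6·(-0.13471)/1.28210 + 303.4 = 221.0652, v = 715.6·(+0.02897)/1.28210 + 244.9 = 261.0722
M3: Pc = R·M3+t = (-0.36027, +0.02607, +1.26832); u = 783.6·(-0.36027)/1.26832 + 303.4 = 80.8138, v = 715.6·(+0.02607)/1.26832 + 244.9 = 259.6116

c0=(90.08, 369.71) c1=(221.63, 369.97) c2=(221.07, 261.07) c3=(80.81, 259.61)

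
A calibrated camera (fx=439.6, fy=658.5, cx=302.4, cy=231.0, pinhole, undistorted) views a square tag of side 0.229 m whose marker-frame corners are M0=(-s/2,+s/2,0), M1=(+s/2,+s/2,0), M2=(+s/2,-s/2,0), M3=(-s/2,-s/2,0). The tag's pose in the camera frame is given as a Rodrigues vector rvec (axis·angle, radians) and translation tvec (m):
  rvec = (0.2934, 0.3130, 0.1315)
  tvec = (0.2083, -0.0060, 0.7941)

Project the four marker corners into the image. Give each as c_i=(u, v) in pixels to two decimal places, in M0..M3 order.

c0=(348.79, 294.42) c1=(471.81, 332.21) c2=(499.39, 144.97) c3=(363.29, 119.22)

Intrinsics K: fx=439.6, fy=658.5, cx=302.4, cy=231.0
Marker side s = 0.229 m; corners in marker frame (Z=0):
  M0 = (-0.1145, +0.1145, 0)
  M1 = (+0.1145, +0.1145, 0)
  M2 = (+0.1145, -0.1145, 0)
  M3 = (-0.1145, -0.1145, 0)
rvec = (0.2934, 0.3130, 0.1315), |rvec| = θ = 0.44871 rad = 25.709°
Rodrigues: sinθ=0.43381, 1−cosθ=0.09899; R = I + sinθ·[k]× + (1−cosθ)·[k]×²:
    [+0.94333 -0.08198 +0.32157]
    [+0.17228 +0.94917 -0.26342]
    [-0.28363 +0.30389 +0.90951]
t = (0.2083, -0.0060, 0.7941) m
M0: Pc = R·M0+t = (+0.09090, +0.08295, +0.86137); u = 439.6·(+0.09090)/0.86137 + 302.4 = 348.7918, v = 658.5·(+0.08295)/0.86137 + 231.0 = 294.4165
M1: Pc = R·M1+t = (+0.30692, +0.12241, +0.79642); u = 439.6·(+0.30692)/0.79642 + 302.4 = 471.8133, v = 658.5·(+0.12241)/0.79642 + 231.0 = 332.2091
M2: Pc = R·M2+t = (+0.32570, -0.09495, +0.72683); u = 439.6·(+0.32570)/0.72683 + 302.4 = 499.3884, v = 658.5·(-0.09495)/0.72683 + 231.0 = 144.9726
M3: Pc = R·M3+t = (+0.10968, -0.13441, +0.79178); u = 439.6·(+0.10968)/0.79178 + 302.4 = 363.2923, v = 658.5·(-0.13441)/0.79178 + 231.0 = 119.2179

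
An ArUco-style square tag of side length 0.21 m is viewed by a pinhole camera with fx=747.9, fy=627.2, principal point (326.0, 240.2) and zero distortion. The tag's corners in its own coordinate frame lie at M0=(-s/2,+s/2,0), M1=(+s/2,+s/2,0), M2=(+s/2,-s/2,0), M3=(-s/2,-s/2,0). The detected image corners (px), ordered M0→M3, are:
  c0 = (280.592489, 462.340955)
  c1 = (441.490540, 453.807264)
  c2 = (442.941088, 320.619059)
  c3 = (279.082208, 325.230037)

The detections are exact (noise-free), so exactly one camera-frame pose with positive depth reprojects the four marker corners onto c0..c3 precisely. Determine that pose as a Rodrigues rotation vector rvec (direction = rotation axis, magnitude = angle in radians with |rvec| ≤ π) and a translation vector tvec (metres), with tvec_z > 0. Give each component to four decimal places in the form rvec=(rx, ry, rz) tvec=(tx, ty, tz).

rvec=(0.0823, -0.1366, -0.0096) tvec=(0.0461, 0.2290, 0.9521)

Intrinsics K: fx=747.9, fy=627.2, cx=326.0, cy=240.2
Marker side s = 0.21 m; corners in marker frame (Z=0):
  M0 = (-0.1050, +0.1050, 0)
  M1 = (+0.1050, +0.1050, 0)
  M2 = (+0.1050, -0.1050, 0)
  M3 = (-0.1050, -0.1050, 0)
Detected image corners:
  c0 = (280.592489, 462.340955) px
  c1 = (441.490540, 453.807264) px
  c2 = (442.941088, 320.619059) px
  c3 = (279.082208, 325.230037) px
Planar DLT: solve 8×8 A·h = b for H (H[2,2]=1):
  H  [+824.58951 +31.37497 +362.24096]
  H  [+24.23898 +677.32616 +391.06608]
  H  [+0.14244 +0.08680 +1.00000]
B = K⁻¹H; ‖b₁‖=1.050279, ‖b₂‖=1.050279; λ = 2/(‖b₁‖+‖b₂‖) = 0.952128, sign → tz>0 ⇒ λ=+0.952128
r₁ = λ·B[:,0] = (+0.99065,-0.01514,+0.13562); r₂ = λ·B[:,1] = (+0.00392,+0.99657,+0.08265)
r₃ = r₁×r₂ = (-0.13640,-0.08134,+0.98731); SVD([r₁ r₂ r₃]) → R = UVᵀ:
  R  [+0.99065 +0.00392 -0.13640]
  R  [-0.01514 +0.99657 -0.08134]
  R  [+0.13562 +0.08265 +0.98731]
t = (+0.04614, +0.22902, +0.95213) m
tr R = 2.974525; θ = arccos((tr R − 1)/2) = 0.159779 rad = 9.155°
axis k = ((R−Rᵀ)₃₂, (R−Rᵀ)₁₃, (R−Rᵀ)₂₁) / (2 sinθ) = (+0.515370, -0.854872, -0.059895)
rvec = θ·k = (+0.082345, -0.136590, -0.009570)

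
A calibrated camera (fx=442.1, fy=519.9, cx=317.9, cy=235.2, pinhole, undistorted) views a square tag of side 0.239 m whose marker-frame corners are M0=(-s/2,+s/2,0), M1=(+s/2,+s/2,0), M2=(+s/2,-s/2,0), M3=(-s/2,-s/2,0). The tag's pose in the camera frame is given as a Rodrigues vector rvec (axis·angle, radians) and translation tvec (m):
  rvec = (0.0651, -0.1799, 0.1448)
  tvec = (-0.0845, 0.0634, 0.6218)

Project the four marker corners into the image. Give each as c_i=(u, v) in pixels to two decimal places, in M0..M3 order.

Intrinsics K: fx=442.1, fy=519.9, cx=317.9, cy=235.2
Marker side s = 0.239 m; corners in marker frame (Z=0):
  M0 = (-0.1195, +0.1195, 0)
  M1 = (+0.1195, +0.1195, 0)
  M2 = (+0.1195, -0.1195, 0)
  M3 = (-0.1195, -0.1195, 0)
rvec = (0.0651, -0.1799, 0.1448), |rvec| = θ = 0.23994 rad = 13.747°
Rodrigues: sinθ=0.23764, 1−cosθ=0.02865; R = I + sinθ·[k]× + (1−cosθ)·[k]×²:
    [+0.97346 -0.14924 -0.17349]
    [+0.13759 +0.98746 -0.07744]
    [+0.18287 +0.05151 +0.98179]
t = (-0.0845, 0.0634, 0.6218) m
M0: Pc = R·M0+t = (-0.21866, +0.16496, +0.60610); u = 442.1·(-0.21866)/0.60610 + 317.9 = 158.4040, v = 519.9·(+0.16496)/0.60610 + 235.2 = 376.6982
M1: Pc = R·M1+t = (+0.01399, +0.19784, +0.64981); u = 442.1·(+0.01399)/0.64981 + 317.9 = 327.4211, v = 519.9·(+0.19784)/0.64981 + 235.2 = 393.4904
M2: Pc = R·M2+t = (+0.04966, -0.03816, +0.63750); u = 442.1·(+0.04966)/0.63750 + 317.9 = 352.3411, v = 519.9·(-0.03816)/0.63750 + 235.2 = 204.0796
M3: Pc = R·M3+t = (-0.18299, -0.07104, +0.59379); u = 442.1·(-0.18299)/0.59379 + 317.9 = 181.6538, v = 519.9·(-0.07104)/0.59379 + 235.2 = 172.9977

c0=(158.40, 376.70) c1=(327.42, 393.49) c2=(352.34, 204.08) c3=(181.65, 173.00)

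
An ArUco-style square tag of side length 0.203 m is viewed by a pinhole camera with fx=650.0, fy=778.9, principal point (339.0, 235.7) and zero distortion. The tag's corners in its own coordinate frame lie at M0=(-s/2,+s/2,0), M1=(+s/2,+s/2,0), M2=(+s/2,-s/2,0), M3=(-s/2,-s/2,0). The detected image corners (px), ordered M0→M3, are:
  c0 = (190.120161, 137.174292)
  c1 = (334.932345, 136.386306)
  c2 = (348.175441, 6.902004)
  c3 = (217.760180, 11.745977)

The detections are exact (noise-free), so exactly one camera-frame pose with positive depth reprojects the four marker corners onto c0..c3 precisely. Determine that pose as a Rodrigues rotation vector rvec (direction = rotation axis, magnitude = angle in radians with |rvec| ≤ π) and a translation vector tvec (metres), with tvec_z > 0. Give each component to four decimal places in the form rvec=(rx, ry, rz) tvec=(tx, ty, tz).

rvec=(-0.5366, 0.1502, 0.0578) tvec=(-0.0961, -0.1992, 0.9340)

Intrinsics K: fx=650.0, fy=778.9, cx=339.0, cy=235.7
Marker side s = 0.203 m; corners in marker frame (Z=0):
  M0 = (-0.1015, +0.1015, 0)
  M1 = (+0.1015, +0.1015, 0)
  M2 = (+0.1015, -0.1015, 0)
  M3 = (-0.1015, -0.1015, 0)
Detected image corners:
  c0 = (190.120161, 137.174292) px
  c1 = (334.932345, 136.386306) px
  c2 = (348.175441, 6.902004) px
  c3 = (217.760180, 11.745977) px
Planar DLT: solve 8×8 A·h = b for H (H[2,2]=1):
  H  [+629.94223 -248.70270 +272.12948]
  H  [-26.74380 +588.21363 +69.58059]
  H  [-0.16870 -0.54042 +1.00000]
B = K⁻¹H; ‖b₁‖=1.070633, ‖b₂‖=1.070633; λ = 2/(‖b₁‖+‖b₂‖) = 0.934027, sign → tz>0 ⇒ λ=+0.934027
r₁ = λ·B[:,0] = (+0.98738,+0.01561,-0.15757); r₂ = λ·B[:,1] = (-0.09412,+0.85811,-0.50477)
r₃ = r₁×r₂ = (+0.12733,+0.51323,+0.84875); SVD([r₁ r₂ r₃]) → R = UVᵀ:
  R  [+0.98738 -0.09412 +0.12733]
  R  [+0.01561 +0.85811 +0.51323]
  R  [-0.15757 -0.50477 +0.84875]
t = (-0.09609, -0.19920, +0.93403) m
tr R = 2.694246; θ = arccos((tr R − 1)/2) = 0.560249 rad = 32.100°
axis k = ((R−Rᵀ)₃₂, (R−Rᵀ)₁₃, (R−Rᵀ)₂₁) / (2 sinθ) = (-0.957850, +0.268071, +0.103250)
rvec = θ·k = (-0.536635, +0.150187, +0.057846)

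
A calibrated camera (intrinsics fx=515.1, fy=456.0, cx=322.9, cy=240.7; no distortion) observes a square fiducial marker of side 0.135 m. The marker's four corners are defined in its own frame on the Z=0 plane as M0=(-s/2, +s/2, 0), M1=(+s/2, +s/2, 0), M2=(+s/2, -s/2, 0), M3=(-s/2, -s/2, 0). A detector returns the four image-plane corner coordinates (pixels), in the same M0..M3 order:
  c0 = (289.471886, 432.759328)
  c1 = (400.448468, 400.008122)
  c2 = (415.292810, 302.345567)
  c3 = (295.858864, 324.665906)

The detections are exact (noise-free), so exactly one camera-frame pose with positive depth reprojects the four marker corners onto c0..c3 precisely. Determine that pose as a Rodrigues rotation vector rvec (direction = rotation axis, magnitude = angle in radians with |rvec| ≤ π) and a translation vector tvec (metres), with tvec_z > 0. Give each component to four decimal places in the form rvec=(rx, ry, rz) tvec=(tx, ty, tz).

Intrinsics K: fx=515.1, fy=456.0, cx=322.9, cy=240.7
Marker side s = 0.135 m; corners in marker frame (Z=0):
  M0 = (-0.0675, +0.0675, 0)
  M1 = (+0.0675, +0.0675, 0)
  M2 = (+0.0675, -0.0675, 0)
  M3 = (-0.0675, -0.0675, 0)
Detected image corners:
  c0 = (289.471886, 432.759328) px
  c1 = (400.448468, 400.008122) px
  c2 = (415.292810, 302.345567) px
  c3 = (295.858864, 324.665906) px
Planar DLT: solve 8×8 A·h = b for H (H[2,2]=1):
  H  [+1174.03119 +139.56284 +353.61708]
  H  [+129.87184 +989.02721 +366.27264]
  H  [+0.91926 +0.62849 +1.00000]
B = K⁻¹H; ‖b₁‖=1.945593, ‖b₂‖=1.945593; λ = 2/(‖b₁‖+‖b₂‖) = 0.513982, sign → tz>0 ⇒ λ=+0.513982
r₁ = λ·B[:,0] = (+0.87530,-0.10302,+0.47248); r₂ = λ·B[:,1] = (-0.06324,+0.94427,+0.32303)
r₃ = r₁×r₂ = (-0.47943,-0.31263,+0.82000); SVD([r₁ r₂ r₃]) → R = UVᵀ:
  R  [+0.87530 -0.06324 -0.47943]
  R  [-0.10302 +0.94427 -0.31263]
  R  [+0.47248 +0.32303 +0.82000]
t = (+0.03065, +0.14154, +0.51398) m
tr R = 2.639575; θ = arccos((tr R − 1)/2) = 0.609756 rad = 34.936°
axis k = ((R−Rᵀ)₃₂, (R−Rᵀ)₁₃, (R−Rᵀ)₂₁) / (2 sinθ) = (+0.555004, -0.831123, -0.034728)
rvec = θ·k = (+0.338417, -0.506782, -0.021176)

rvec=(0.3384, -0.5068, -0.0212) tvec=(0.0307, 0.1415, 0.5140)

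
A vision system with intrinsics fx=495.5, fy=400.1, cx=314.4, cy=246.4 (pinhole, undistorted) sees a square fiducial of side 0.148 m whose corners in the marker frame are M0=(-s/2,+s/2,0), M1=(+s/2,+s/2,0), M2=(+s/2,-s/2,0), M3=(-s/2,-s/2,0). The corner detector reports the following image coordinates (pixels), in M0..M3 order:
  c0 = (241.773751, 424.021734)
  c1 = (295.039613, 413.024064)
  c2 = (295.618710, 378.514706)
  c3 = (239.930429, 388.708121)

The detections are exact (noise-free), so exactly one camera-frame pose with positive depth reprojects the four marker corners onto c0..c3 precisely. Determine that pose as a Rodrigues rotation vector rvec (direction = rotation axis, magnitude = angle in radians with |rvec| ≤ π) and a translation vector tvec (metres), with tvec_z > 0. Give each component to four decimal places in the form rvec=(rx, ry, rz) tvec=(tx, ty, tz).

rvec=(0.4001, -0.3462, -0.0442) tvec=(-0.1208, 0.5063, 1.3072)

Intrinsics K: fx=495.5, fy=400.1, cx=314.4, cy=246.4
Marker side s = 0.148 m; corners in marker frame (Z=0):
  M0 = (-0.0740, +0.0740, 0)
  M1 = (+0.0740, +0.0740, 0)
  M2 = (+0.0740, -0.0740, 0)
  M3 = (-0.0740, -0.0740, 0)
Detected image corners:
  c0 = (241.773751, 424.021734) px
  c1 = (295.039613, 413.024064) px
  c2 = (295.618710, 378.514706) px
  c3 = (239.930429, 388.708121) px
Planar DLT: solve 8×8 A·h = b for H (H[2,2]=1):
  H  [+433.85172 +83.90503 +268.59339]
  H  [+27.00120 +355.19533 +401.35514]
  H  [+0.24598 +0.29760 +1.00000]
B = K⁻¹H; ‖b₁‖=0.765019, ‖b₂‖=0.765019; λ = 2/(‖b₁‖+‖b₂‖) = 1.307158, sign → tz>0 ⇒ λ=+1.307158
r₁ = λ·B[:,0] = (+0.94051,-0.10980,+0.32153); r₂ = λ·B[:,1] = (-0.02548,+0.92088,+0.38901)
r₃ = r₁×r₂ = (-0.33880,-0.37406,+0.86330); SVD([r₁ r₂ r₃]) → R = UVᵀ:
  R  [+0.94051 -0.02548 -0.33880]
  R  [-0.10980 +0.92088 -0.37406]
  R  [+0.32153 +0.38901 +0.86330]
t = (-0.12084, +0.50625, +1.30716) m
tr R = 2.724699; θ = arccos((tr R − 1)/2) = 0.530904 rad = 30.419°
axis k = ((R−Rᵀ)₃₂, (R−Rᵀ)₁₃, (R−Rᵀ)₂₁) / (2 sinθ) = (+0.753550, -0.652096, -0.083263)
rvec = θ·k = (+0.400063, -0.346200, -0.044205)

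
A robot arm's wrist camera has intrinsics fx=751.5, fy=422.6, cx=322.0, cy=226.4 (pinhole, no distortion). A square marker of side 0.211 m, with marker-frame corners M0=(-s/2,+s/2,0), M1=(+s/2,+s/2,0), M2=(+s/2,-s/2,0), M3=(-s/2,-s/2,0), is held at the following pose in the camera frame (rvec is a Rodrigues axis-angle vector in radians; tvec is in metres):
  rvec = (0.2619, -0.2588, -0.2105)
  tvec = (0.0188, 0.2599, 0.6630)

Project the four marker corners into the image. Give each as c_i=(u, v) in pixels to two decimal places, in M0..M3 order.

c0=(251.35, 469.34) c1=(465.26, 423.73) c2=(436.95, 313.36) c3=(200.05, 354.86)

Intrinsics K: fx=751.5, fy=422.6, cx=322.0, cy=226.4
Marker side s = 0.211 m; corners in marker frame (Z=0):
  M0 = (-0.1055, +0.1055, 0)
  M1 = (+0.1055, +0.1055, 0)
  M2 = (+0.1055, -0.1055, 0)
  M3 = (-0.1055, -0.1055, 0)
rvec = (0.2619, -0.2588, -0.2105), |rvec| = θ = 0.42412 rad = 24.300°
Rodrigues: sinθ=0.41152, 1−cosθ=0.08860; R = I + sinθ·[k]× + (1−cosθ)·[k]×²:
    [+0.94519 +0.17086 -0.27826]
    [-0.23763 +0.94439 -0.22729]
    [+0.22396 +0.28095 +0.93323]
t = (0.0188, 0.2599, 0.6630) m
M0: Pc = R·M0+t = (-0.06289, +0.38460, +0.66901); u = 751.5·(-0.06289)/0.66901 + 322.0 = 251.3545, v = 422.6·(+0.38460)/0.66901 + 226.4 = 469.3449
M1: Pc = R·M1+t = (+0.13654, +0.33446, +0.71627); u = 751.5·(+0.13654)/0.71627 + 322.0 = 465.2592, v = 422.6·(+0.33446)/0.71627 + 226.4 = 423.7342
M2: Pc = R·M2+t = (+0.10049, +0.13520, +0.65699); u = 751.5·(+0.10049)/0.65699 + 322.0 = 436.9477, v = 422.6·(+0.13520)/0.65699 + 226.4 = 313.3639
M3: Pc = R·M3+t = (-0.09894, +0.18534, +0.60973); u = 751.5·(-0.09894)/0.60973 + 322.0 = 200.0521, v = 422.6·(+0.18534)/0.60973 + 226.4 = 354.8553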